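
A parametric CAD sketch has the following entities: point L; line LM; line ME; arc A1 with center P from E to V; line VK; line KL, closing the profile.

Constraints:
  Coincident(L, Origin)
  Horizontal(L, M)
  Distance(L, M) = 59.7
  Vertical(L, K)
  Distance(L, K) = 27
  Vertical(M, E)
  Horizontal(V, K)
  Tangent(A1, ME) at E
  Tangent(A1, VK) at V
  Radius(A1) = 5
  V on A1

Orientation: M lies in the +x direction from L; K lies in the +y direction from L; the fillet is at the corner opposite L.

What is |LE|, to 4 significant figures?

63.62

L is at the origin; L and M share the same y with |LM| = 59.7 and M on the +x side, so M = (59.70, 0.000). L and K share the same x with |LK| = 27.0 and K on the +y side, so K = (0.000, 27.00). The virtual corner opposite L is at (59.70, 27.00). Tangency of A1 to ME means the radius PE is perpendicular to ME and A1 meets VK tangentially, so PV is at right angles to VK, with radius 5.0, so the center P sits 5.0 in from both sides at P = (54.70, 22.00). That places the tangent points at E = (59.70, 22.00) on ME and V = (54.70, 27.00) on VK. Then |LE| = |E − L| = 63.62.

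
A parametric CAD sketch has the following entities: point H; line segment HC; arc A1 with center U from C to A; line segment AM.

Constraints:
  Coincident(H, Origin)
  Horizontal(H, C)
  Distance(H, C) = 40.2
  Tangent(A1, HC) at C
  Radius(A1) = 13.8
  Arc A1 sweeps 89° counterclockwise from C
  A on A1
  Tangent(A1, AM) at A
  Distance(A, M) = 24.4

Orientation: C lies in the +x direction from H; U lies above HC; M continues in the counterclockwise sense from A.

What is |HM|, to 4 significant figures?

66.35

On A1, C sits at bearing -90° from U; an 89° counterclockwise sweep puts A at bearing -1°, so A = U + 13.8·(cos -1°, sin -1°) = (54.00, 13.56). Since A1 is tangent to AM there, UA ⟂ AM, so AM runs along (−sin -1°, cos -1°); with |AM| = 24.4, M = (54.42, 37.96). Then |HM| = |M − H| = 66.35.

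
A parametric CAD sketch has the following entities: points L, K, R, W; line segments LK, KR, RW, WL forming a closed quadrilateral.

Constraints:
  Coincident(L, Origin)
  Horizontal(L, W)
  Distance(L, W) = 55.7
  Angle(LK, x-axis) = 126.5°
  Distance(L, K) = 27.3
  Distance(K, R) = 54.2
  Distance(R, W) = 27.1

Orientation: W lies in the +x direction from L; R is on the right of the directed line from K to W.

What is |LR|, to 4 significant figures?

30.37

Checks: |KR| = 54.20 ✓; |RW| = 27.10 ✓.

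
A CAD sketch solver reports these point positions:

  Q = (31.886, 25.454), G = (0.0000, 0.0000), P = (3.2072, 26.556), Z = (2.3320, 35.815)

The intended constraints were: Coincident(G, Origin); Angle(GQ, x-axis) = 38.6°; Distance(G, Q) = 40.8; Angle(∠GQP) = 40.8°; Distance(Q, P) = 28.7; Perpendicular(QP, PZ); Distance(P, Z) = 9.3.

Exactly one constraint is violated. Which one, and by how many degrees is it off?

Perpendicular(QP, PZ) — off by 7.60°.

G = (0.00, 0.00) ✓; GQ at 38.60° ✓; |GQ| = 40.80 ✓; ∠GQP = 40.80° ✓; |QP| = 28.70 ✓; ∠(QP, PZ) = 82.40° ✗; |PZ| = 9.300 ✓.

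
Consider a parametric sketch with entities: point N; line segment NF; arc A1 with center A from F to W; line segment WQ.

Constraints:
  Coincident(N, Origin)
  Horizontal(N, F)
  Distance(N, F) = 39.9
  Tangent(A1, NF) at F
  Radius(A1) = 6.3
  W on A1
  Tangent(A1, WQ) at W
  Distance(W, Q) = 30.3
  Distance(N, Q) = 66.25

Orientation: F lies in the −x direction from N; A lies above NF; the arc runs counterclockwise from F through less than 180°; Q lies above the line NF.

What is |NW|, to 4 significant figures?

37.42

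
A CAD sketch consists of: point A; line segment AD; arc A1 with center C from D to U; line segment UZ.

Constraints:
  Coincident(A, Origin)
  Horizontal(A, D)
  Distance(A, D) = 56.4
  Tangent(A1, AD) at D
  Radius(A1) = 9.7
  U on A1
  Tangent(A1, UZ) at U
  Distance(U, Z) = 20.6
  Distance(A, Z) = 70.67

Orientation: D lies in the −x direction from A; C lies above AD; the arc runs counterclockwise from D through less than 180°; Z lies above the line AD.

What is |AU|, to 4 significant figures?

51.92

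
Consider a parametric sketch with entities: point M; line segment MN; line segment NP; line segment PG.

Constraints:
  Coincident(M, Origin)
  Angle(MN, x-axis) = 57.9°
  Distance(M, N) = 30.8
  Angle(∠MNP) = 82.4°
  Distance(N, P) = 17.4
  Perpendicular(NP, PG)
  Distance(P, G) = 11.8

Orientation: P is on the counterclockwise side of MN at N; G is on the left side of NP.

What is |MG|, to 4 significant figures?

22.99

∠MNP = 82.4°, so NP runs at 57.9° + (180° − 82.4°) = 155.5° from the x-axis; with |NP| = 17.4, P = N + 17.4·(cos 155.5°, sin 155.5°) = (0.5338, 33.31). NP is perpendicular to PG; with |PG| = 11.8 on the left of NP, G = P + 11.8·(-0.4147, -0.9100) = (-4.360, 22.57). Then |MG| = |G − M| = 22.99.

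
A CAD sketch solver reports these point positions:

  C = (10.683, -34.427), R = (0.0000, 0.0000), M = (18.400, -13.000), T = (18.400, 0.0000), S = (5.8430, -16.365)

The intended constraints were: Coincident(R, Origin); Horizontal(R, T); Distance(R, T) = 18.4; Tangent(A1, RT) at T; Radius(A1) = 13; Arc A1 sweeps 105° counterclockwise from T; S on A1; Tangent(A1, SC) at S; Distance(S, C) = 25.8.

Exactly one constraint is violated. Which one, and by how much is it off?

Distance(S, C) = 25.8 — off by 7.10.

R = (0.00, 0.00) ✓; R.y = 0.00, T.y = 0.00 ✓; |RT| = 18.40 ✓; ∠(MT, TR) = 90.00° ✓; |MT| = 13.00 ✓; bearing(M→S) − bearing(M→T) = 105.0° ✓; |MS| = 13.00 ✓; ∠(MS, SC) = 90.00° ✓; |SC| = 18.70 ✗.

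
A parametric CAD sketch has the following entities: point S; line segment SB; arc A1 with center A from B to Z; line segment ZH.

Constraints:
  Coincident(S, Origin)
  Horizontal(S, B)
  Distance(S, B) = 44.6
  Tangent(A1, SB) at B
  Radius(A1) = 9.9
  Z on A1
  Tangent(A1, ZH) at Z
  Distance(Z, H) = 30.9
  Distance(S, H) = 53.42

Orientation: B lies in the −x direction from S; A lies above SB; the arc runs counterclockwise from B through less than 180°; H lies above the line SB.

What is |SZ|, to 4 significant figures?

36.07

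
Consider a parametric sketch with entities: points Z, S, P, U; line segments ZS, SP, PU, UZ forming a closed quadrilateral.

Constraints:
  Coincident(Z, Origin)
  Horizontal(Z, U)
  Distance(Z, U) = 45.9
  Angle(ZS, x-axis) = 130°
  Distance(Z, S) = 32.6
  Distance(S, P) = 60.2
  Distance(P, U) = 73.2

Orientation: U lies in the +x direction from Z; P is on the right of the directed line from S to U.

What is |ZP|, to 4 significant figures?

39.64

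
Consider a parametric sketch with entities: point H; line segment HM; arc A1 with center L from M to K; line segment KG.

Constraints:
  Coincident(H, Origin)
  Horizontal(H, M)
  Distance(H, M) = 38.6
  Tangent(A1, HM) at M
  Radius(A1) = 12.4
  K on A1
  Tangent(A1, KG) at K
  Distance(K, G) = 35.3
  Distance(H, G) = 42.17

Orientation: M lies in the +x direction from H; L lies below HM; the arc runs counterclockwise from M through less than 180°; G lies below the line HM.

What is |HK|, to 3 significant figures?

28.2

Checks: |LK| = 12.40 ✓; ∠(LK, KG) = 90.00° ✓; |KG| = 35.30 ✓; |HG| = 42.17 ✓.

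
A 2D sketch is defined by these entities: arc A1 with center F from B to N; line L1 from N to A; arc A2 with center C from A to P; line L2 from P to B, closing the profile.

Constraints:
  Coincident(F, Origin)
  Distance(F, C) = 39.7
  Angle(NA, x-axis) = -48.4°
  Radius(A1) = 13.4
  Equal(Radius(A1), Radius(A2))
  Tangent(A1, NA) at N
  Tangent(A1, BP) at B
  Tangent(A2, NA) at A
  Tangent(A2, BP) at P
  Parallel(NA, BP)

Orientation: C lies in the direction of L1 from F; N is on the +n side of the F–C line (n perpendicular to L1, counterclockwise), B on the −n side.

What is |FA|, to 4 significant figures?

41.90

Tangency of A1 to both parallel lines with radius 13.4 puts N and B at F ± 13.4·n: N = (10.02, 8.897), B = (-10.02, -8.897). Equal radii place A and P the same way about C: A = C + 13.4·n = (36.38, -20.79), P = C − 13.4·n = (16.34, -38.58). Then |FA| = |A − F| = 41.90.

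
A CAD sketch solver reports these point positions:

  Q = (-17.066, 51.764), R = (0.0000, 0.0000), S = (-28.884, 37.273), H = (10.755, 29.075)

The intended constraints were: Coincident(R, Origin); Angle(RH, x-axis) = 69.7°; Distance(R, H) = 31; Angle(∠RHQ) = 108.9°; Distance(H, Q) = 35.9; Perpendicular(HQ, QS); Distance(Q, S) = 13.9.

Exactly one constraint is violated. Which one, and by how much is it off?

Distance(Q, S) = 13.9 — off by 4.80.

R = (0.00, 0.00) ✓; RH at 69.70° ✓; |RH| = 31.00 ✓; ∠RHQ = 108.9° ✓; |HQ| = 35.90 ✓; ∠(HQ, QS) = 90.00° ✓; |QS| = 18.70 ✗.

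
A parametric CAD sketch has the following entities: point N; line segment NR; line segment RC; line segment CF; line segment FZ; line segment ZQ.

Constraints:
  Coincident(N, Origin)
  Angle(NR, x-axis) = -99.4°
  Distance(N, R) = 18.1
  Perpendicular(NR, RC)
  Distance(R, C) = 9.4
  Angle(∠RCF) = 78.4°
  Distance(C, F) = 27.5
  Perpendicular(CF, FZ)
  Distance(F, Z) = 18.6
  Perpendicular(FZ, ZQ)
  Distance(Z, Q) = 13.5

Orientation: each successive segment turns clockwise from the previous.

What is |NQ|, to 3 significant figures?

14.2

The perpendicularity gives FZ at right angles to CF, so FZ runs at -21.0°; with |FZ| = 18.6, Z = (15.0, 2.69). FZ is perpendicular to ZQ, so ZQ runs at -111°; with |ZQ| = 13.5, Q = (10.2, -9.92). Then |NQ| = |Q − N| = 14.2.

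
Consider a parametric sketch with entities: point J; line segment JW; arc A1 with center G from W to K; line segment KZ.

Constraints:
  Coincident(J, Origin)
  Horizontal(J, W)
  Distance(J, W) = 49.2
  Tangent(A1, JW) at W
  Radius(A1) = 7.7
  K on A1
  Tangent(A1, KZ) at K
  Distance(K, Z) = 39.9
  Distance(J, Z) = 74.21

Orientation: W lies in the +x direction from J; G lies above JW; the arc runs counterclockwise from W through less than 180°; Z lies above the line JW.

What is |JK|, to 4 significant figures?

57.42

Checks: |GK| = 7.700 ✓; ∠(GK, KZ) = 90.00° ✓; |KZ| = 39.90 ✓; |JZ| = 74.21 ✓.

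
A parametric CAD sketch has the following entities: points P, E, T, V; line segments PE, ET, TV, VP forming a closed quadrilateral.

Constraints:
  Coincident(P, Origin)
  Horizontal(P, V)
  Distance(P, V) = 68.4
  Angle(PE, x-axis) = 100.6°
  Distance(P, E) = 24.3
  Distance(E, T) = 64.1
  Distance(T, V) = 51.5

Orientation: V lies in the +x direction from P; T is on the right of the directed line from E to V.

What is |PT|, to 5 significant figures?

41.990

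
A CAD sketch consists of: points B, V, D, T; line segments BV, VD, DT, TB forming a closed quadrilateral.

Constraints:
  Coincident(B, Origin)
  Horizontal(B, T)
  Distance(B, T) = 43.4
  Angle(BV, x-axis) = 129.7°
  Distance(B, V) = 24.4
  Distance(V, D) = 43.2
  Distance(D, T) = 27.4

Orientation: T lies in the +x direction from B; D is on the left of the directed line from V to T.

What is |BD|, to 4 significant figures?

35.38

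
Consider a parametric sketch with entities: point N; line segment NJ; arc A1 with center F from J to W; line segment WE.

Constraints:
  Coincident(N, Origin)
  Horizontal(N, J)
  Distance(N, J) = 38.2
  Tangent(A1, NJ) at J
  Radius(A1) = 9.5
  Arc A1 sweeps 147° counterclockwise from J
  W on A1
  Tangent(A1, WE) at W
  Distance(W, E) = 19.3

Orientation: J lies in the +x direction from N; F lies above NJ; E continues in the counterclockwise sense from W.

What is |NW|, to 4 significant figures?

46.76

N is at the origin; N and J share the same y with |NJ| = 38.2 and J on the +x side, so J = (38.20, 0.000). A1 meets NJ tangentially, so FJ is at right angles to NJ, so F = J + (0, 9.5) = (38.20, 9.500). On A1, J sits at bearing -90° from F; a 147° counterclockwise sweep puts W at bearing 57°, so W = F + 9.5·(cos 57°, sin 57°) = (43.37, 17.47). Then |NW| = |W − N| = 46.76.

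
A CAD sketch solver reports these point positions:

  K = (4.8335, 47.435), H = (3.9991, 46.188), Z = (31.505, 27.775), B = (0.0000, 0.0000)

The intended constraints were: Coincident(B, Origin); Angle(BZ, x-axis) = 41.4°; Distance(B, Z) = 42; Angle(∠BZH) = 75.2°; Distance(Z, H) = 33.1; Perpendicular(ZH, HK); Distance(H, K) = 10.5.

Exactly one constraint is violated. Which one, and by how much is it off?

Distance(H, K) = 10.5 — off by 9.00.

B = (0.00, 0.00) ✓; BZ at 41.40° ✓; |BZ| = 42.00 ✓; ∠BZH = 75.20° ✓; |ZH| = 33.10 ✓; ∠(ZH, HK) = 89.99° ✓; |HK| = 1.500 ✗.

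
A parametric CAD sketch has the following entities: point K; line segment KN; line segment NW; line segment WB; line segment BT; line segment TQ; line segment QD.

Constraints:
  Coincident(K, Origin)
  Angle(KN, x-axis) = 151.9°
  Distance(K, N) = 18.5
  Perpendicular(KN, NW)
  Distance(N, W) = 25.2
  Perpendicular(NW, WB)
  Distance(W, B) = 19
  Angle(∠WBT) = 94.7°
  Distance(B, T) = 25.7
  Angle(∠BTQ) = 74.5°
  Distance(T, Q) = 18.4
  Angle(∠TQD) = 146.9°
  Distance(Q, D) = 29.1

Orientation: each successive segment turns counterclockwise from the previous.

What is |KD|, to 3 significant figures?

43.2

∠BTQ = 74.5° gives TQ at 163° from the x-axis; with |TQ| = 18.4, Q = (-15.1, 4.61). ∠TQD = 146.9° gives QD at -164° from the x-axis; with |QD| = 29.1, D = (-43.1, -3.31). Then |KD| = |D − K| = 43.2.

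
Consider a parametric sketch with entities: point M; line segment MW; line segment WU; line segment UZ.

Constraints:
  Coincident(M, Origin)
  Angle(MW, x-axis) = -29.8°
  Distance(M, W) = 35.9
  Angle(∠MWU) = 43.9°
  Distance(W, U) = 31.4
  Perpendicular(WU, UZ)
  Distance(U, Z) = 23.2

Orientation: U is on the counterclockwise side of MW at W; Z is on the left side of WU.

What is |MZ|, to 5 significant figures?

5.7855

M is at the origin; MW runs at -29.8° with length 35.9, so W = 35.9·(cos -29.8°, sin -29.8°) = (31.153, -17.841). ∠MWU = 43.9°, so WU runs at -29.8° + (180° − 43.9°) = 106.30° from the x-axis; with |WU| = 31.4, U = W + 31.4·(cos 106.30°, sin 106.30°) = (22.340, 12.297). WU is perpendicular to UZ; with |UZ| = 23.2 on the left of WU, Z = U + 23.2·(-0.95981, -0.28067) = (0.072362, 5.7851). Then |MZ| = |Z − M| = 5.7855.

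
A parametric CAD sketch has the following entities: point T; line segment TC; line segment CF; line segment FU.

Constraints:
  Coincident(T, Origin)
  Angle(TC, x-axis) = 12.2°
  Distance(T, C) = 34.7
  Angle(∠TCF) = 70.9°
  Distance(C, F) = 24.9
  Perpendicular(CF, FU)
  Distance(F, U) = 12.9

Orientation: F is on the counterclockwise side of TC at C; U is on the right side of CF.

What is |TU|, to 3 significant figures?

47.7

T is at the origin; TC runs at 12.2° with length 34.7, so C = 34.7·(cos 12.2°, sin 12.2°) = (33.9, 7.33). ∠TCF = 70.9°, so CF runs at 12.2° + (180° − 70.9°) = 121° from the x-axis; with |CF| = 24.9, F = C + 24.9·(cos 121°, sin 121°) = (21.0, 28.6). The perpendicularity gives FU at right angles to CF; with |FU| = 12.9 on the right of CF, U = F + 12.9·(0.854, 0.520) = (32.0, 35.3). Then |TU| = |U − T| = 47.7.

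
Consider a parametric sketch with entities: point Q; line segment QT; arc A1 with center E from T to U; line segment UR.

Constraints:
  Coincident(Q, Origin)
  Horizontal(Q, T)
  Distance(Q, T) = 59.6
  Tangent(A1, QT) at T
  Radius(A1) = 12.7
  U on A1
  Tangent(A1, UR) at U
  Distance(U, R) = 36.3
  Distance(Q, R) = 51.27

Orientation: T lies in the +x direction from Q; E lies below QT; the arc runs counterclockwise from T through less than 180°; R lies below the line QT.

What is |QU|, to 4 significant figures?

48.70

Q is at the origin; Q and T share the same y with |QT| = 59.6 and T on the +x side, so T = (59.60, 0.000). Since A1 is tangent to QT there, ET ⟂ QT, so E = T + (0, -12.7) = (59.60, -12.70). Since EU ⟂ UR (tangency), |ER| = √(12.7² + 36.3²) = 38.46 regardless of where U sits on A1. So R lies on both circle(Q, 51.27) and circle(E, 38.46); the below-QT intersection is R = (32.32, -39.80). U is the foot of the tangent from R: U = (48.18, -7.151).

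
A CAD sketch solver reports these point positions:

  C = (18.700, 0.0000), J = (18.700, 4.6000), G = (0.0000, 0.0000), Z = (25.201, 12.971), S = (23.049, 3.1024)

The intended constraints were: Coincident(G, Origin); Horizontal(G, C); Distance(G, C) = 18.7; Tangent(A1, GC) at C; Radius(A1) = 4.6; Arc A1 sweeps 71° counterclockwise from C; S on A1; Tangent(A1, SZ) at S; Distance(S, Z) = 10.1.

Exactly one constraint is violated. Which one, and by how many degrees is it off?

Tangent(A1, SZ) at S — off by 6.70°.

G = (0.00, 0.00) ✓; G.y = 0.00, C.y = 0.00 ✓; |GC| = 18.70 ✓; ∠(JC, CG) = 90.00° ✓; |JC| = 4.600 ✓; bearing(J→S) − bearing(J→C) = 71.00° ✓; |JS| = 4.600 ✓; ∠(JS, SZ) = 83.30° ✗; |SZ| = 10.10 ✓.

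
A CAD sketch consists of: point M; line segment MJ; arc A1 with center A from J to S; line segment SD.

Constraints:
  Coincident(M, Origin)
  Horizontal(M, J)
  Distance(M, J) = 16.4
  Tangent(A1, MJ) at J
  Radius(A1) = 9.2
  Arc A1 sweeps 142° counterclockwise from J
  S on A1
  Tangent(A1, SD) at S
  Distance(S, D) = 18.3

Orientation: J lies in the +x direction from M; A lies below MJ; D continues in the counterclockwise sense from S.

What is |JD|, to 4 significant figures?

29.07

M is at the origin; M and J share the same y with |MJ| = 16.4 and J on the +x side, so J = (16.40, 0.000). Tangency of A1 to MJ means the radius AJ is perpendicular to MJ, so A = J + (0, -9.2) = (16.40, -9.200). On A1, J sits at bearing 90° from A; a 142° counterclockwise sweep puts S at bearing 232°, so S = A + 9.2·(cos 232°, sin 232°) = (10.74, -16.45). Since A1 is tangent to SD there, AS ⟂ SD, so SD runs along (−sin 232°, cos 232°); with |SD| = 18.3, D = (25.16, -27.72). Then |JD| = |D − J| = 29.07.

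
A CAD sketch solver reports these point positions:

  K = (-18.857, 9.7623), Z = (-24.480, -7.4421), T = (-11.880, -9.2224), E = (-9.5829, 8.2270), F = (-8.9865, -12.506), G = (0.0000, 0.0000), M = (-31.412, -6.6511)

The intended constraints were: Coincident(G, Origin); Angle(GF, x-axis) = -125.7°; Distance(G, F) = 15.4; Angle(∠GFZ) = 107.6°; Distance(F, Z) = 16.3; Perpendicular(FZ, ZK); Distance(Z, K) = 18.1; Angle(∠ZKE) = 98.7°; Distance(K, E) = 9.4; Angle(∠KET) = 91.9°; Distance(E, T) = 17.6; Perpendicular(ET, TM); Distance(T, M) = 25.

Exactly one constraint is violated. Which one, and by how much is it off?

Distance(T, M) = 25 — off by 5.30.

G = (0.00, 0.00) ✓; GF at -125.7° ✓; |GF| = 15.40 ✓; ∠GFZ = 107.6° ✓; |FZ| = 16.30 ✓; ∠(FZ, ZK) = 90.00° ✓; |ZK| = 18.10 ✓; ∠ZKE = 98.70° ✓; |KE| = 9.400 ✓; ∠KET = 91.90° ✓; |ET| = 17.60 ✓; ∠(ET, TM) = 90.00° ✓; |TM| = 19.70 ✗.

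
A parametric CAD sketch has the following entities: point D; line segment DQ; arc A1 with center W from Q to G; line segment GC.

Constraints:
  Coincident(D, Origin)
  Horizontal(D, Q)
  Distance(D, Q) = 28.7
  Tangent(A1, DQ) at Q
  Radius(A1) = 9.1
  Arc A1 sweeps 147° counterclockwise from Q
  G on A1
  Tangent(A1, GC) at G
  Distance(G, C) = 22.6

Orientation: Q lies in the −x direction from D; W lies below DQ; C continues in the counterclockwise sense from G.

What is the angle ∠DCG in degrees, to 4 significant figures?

83.85°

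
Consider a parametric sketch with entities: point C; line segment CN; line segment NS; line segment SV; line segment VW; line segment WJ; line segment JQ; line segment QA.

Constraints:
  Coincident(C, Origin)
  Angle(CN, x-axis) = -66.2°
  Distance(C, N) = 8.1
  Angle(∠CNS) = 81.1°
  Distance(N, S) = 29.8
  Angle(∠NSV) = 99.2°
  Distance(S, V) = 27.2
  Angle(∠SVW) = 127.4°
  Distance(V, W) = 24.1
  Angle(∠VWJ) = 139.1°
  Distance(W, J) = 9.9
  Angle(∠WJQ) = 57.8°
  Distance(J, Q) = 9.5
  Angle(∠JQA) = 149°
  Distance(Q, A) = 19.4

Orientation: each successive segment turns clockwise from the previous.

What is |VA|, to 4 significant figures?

5.825

C is at the origin; CN runs at -66.2° with length 8.1, so N = (3.269, -7.411). ∠CNS = 81.1° gives NS at -165.1° from the x-axis; with |NS| = 29.8, S = (-25.53, -15.07). ∠NSV = 99.2° gives SV at 114.1° from the x-axis; with |SV| = 27.2, V = (-36.64, 9.755). ∠SVW = 127.4° gives VW at 61.50° from the x-axis; with |VW| = 24.1, W = (-25.14, 30.93). ∠VWJ = 139.1° gives WJ at 20.60° from the x-axis; with |WJ| = 9.9, J = (-15.87, 34.42). ∠WJQ = 57.8° gives JQ at -101.6° from the x-axis; with |JQ| = 9.5, Q = (-17.78, 25.11). ∠JQA = 149.0° gives QA at -132.6° from the x-axis; with |QA| = 19.4, A = (-30.91, 10.83). Then |VA| = |A − V| = 5.825.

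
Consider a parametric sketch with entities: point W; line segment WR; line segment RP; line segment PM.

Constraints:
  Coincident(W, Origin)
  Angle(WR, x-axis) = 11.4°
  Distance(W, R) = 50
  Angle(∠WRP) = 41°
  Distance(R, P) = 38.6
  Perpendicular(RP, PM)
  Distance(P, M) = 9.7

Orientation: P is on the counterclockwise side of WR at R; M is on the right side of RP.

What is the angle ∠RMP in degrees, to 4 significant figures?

75.89°

W is at the origin; WR runs at 11.4° with length 50.0, so R = 50.0·(cos 11.4°, sin 11.4°) = (49.01, 9.883). ∠WRP = 41.0°, so RP runs at 11.4° + (180° − 41.0°) = 150.4° from the x-axis; with |RP| = 38.6, P = R + 38.6·(cos 150.4°, sin 150.4°) = (15.45, 28.95). RP ⟂ PM; with |PM| = 9.7 on the right of RP, M = P + 9.7·(0.4939, 0.8695) = (20.24, 37.38). Then cos ∠RMP = MR·MP / (|MR||MP|), giving 75.89°.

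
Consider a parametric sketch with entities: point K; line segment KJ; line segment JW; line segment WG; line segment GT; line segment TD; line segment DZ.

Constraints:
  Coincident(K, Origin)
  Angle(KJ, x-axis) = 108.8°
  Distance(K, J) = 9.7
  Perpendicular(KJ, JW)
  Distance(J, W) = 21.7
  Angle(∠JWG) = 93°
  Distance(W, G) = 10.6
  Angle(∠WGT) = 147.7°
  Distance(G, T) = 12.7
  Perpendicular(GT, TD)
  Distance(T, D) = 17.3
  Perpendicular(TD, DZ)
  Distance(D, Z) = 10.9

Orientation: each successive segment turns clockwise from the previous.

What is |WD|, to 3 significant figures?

24.6

K is at the origin; KJ runs at 108.8° with length 9.7, so J = (-3.13, 9.18). KJ is perpendicular to JW, so JW runs at 18.8°; with |JW| = 21.7, W = (17.4, 16.2). ∠JWG = 93.0° gives WG at -68.2° from the x-axis; with |WG| = 10.6, G = (21.4, 6.33). ∠WGT = 147.7° gives GT at -100° from the x-axis; with |GT| = 12.7, T = (19.0, -6.15). GT ⟂ TD, so TD runs at 170°; with |TD| = 17.3, D = (2.03, -3.00). Then |WD| = |D − W| = 24.6.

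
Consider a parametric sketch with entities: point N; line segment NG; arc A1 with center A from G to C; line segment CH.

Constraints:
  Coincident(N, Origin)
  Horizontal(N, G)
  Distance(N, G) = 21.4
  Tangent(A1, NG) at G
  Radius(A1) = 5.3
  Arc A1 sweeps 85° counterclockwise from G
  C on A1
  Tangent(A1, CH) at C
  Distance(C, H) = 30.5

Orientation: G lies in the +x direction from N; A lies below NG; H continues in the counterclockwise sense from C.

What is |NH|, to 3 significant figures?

37.7

N is at the origin; NG is horizontal with |NG| = 21.4 and G on the +x side, so G = (21.4, 0.00). Since A1 is tangent to NG there, AG ⟂ NG, so A = G + (0, -5.3) = (21.4, -5.30). On A1, G sits at bearing 90° from A; an 85° counterclockwise sweep puts C at bearing 175°, so C = A + 5.3·(cos 175°, sin 175°) = (16.1, -4.84). The tangent condition forces AC to be normal to CH, so CH runs along (−sin 175°, cos 175°); with |CH| = 30.5, H = (13.5, -35.2). Then |NH| = |H − N| = 37.7.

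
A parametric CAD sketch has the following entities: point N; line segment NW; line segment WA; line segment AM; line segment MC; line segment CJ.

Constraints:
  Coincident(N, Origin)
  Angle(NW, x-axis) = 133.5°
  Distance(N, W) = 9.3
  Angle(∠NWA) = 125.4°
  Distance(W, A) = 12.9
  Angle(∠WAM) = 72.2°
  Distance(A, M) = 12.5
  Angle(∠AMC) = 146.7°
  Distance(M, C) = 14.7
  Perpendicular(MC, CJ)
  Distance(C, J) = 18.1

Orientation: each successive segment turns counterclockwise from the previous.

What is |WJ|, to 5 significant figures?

15.430

∠AMC = 146.7° gives MC at -30.800° from the x-axis; with |MC| = 14.7, C = (-1.0863, -13.843). MC ⟂ CJ, so CJ runs at 59.200°; with |CJ| = 18.1, J = (8.1817, 1.7040). Then |WJ| = |J − W| = 15.430.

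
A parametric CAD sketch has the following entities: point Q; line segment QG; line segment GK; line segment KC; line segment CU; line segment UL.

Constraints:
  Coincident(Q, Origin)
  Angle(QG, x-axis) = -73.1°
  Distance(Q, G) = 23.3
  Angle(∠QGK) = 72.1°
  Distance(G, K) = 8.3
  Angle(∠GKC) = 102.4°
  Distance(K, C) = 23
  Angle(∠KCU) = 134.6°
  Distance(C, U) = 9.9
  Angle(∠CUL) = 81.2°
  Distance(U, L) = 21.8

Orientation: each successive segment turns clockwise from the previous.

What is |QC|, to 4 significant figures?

6.084

Q is at the origin; QG runs at -73.1° with length 23.3, so G = (6.773, -22.29). ∠QGK = 72.1° gives GK at 179.0° from the x-axis; with |GK| = 8.3, K = (-1.525, -22.15). ∠GKC = 102.4° gives KC at 101.4° from the x-axis; with |KC| = 23.0, C = (-6.071, 0.3973). Then |QC| = |C − Q| = 6.084.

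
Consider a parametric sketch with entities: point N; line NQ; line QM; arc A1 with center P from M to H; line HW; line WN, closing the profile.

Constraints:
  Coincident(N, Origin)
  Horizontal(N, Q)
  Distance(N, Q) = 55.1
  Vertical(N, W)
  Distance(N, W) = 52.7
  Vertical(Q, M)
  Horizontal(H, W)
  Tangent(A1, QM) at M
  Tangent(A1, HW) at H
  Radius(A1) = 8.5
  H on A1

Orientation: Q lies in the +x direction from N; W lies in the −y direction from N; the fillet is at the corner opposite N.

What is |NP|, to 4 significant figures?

64.23

N is at the origin; N and Q share the same y with |NQ| = 55.1 and Q on the +x side, so Q = (55.10, 0.000). N and W share the same x with |NW| = 52.7 and W on the −y side, so W = (0.000, -52.70). The virtual corner opposite N is at (55.10, -52.70). Since A1 is tangent to QM there, PM ⟂ QM and tangency of A1 to HW means the radius PH is perpendicular to HW, with radius 8.5, so the center P sits 8.5 in from both sides at P = (46.60, -44.20). Then |NP| = |P − N| = 64.23.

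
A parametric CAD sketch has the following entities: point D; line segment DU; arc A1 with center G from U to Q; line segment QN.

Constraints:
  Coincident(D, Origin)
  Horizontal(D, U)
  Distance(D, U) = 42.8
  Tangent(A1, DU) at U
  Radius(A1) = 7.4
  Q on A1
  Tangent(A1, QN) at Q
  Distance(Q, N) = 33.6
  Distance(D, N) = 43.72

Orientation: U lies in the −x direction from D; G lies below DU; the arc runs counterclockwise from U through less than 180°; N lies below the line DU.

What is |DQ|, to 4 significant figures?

49.66

D is at the origin; D and U share the same y with |DU| = 42.8 and U on the −x side, so U = (-42.80, 0.000). Since A1 is tangent to DU there, GU ⟂ DU, so G = U + (0, -7.4) = (-42.80, -7.400). Since GQ ⟂ QN (tangency), |GN| = √(7.4² + 33.6²) = 34.41 regardless of where Q sits on A1. So N lies on both circle(D, 43.72) and circle(G, 34.41); the below-DU intersection is N = (-24.25, -36.38). Q is the foot of the tangent from N: Q = (-48.03, -12.64).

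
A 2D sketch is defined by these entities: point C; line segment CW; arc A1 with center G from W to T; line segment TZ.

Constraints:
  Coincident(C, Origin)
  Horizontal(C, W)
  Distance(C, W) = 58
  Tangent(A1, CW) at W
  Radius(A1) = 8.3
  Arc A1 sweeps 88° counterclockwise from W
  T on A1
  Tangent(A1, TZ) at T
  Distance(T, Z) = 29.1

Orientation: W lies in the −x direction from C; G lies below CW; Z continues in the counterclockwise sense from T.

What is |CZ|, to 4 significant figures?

76.85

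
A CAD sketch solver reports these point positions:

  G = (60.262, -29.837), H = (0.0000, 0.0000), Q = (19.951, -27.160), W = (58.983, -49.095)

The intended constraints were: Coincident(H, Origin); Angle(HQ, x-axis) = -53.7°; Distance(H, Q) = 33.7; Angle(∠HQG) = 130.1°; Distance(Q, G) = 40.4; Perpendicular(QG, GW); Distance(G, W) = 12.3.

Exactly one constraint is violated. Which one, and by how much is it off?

Distance(G, W) = 12.3 — off by 7.00.

H = (0.00, 0.00) ✓; HQ at -53.70° ✓; |HQ| = 33.70 ✓; ∠HQG = 130.1° ✓; |QG| = 40.40 ✓; ∠(QG, GW) = 90.00° ✓; |GW| = 19.30 ✗.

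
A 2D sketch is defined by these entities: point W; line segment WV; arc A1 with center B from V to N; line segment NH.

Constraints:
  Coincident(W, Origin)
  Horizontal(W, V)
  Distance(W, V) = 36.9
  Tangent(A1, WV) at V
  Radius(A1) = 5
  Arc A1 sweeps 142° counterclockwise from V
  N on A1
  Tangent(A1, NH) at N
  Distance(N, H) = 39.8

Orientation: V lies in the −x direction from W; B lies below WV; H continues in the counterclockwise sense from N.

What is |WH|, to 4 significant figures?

34.54

W is at the origin; WV is horizontal with |WV| = 36.9 and V on the −x side, so V = (-36.90, 0.000). Since A1 is tangent to WV there, BV ⟂ WV, so B = V + (0, -5) = (-36.90, -5.000). On A1, V sits at bearing 90° from B; a 142° counterclockwise sweep puts N at bearing 232°, so N = B + 5.0·(cos 232°, sin 232°) = (-39.98, -8.940). Tangency of A1 to NH means the radius BN is perpendicular to NH, so NH runs along (−sin 232°, cos 232°); with |NH| = 39.8, H = (-8.615, -33.44). Then |WH| = |H − W| = 34.54.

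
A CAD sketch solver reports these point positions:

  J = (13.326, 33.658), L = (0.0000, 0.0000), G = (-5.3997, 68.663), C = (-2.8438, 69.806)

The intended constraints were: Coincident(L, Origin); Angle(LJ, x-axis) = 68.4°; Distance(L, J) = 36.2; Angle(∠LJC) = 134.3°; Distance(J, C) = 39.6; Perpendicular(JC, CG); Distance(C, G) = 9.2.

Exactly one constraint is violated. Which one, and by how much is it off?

Distance(C, G) = 9.2 — off by 6.40.

L = (0.00, 0.00) ✓; LJ at 68.40° ✓; |LJ| = 36.20 ✓; ∠LJC = 134.3° ✓; |JC| = 39.60 ✓; ∠(JC, CG) = 89.99° ✓; |CG| = 2.800 ✗.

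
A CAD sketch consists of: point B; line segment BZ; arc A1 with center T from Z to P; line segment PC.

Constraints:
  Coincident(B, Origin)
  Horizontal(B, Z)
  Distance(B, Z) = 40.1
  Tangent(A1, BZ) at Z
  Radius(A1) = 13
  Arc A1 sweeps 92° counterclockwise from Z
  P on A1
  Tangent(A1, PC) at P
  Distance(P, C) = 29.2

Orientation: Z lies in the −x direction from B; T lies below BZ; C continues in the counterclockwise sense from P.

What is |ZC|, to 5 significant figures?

44.285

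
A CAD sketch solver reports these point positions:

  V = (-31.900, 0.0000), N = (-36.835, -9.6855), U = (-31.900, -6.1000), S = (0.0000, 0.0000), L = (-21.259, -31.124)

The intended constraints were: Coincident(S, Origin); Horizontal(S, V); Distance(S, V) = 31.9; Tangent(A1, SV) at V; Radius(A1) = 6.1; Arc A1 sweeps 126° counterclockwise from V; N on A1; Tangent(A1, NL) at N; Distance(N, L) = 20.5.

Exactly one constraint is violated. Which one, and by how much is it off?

Distance(N, L) = 20.5 — off by 6.00.

S = (0.00, 0.00) ✓; S.y = 0.00, V.y = 0.00 ✓; |SV| = 31.90 ✓; ∠(UV, VS) = 90.00° ✓; |UV| = 6.100 ✓; bearing(U→N) − bearing(U→V) = 126.0° ✓; |UN| = 6.100 ✓; ∠(UN, NL) = 90.00° ✓; |NL| = 26.50 ✗.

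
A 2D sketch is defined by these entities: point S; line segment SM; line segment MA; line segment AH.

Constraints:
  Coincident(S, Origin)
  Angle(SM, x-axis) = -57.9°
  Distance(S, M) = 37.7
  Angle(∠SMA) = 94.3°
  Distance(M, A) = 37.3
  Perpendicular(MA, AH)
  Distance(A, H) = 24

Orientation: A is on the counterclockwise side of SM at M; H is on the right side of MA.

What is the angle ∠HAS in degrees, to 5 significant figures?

133.13°

∠SMA = 94.3°, so MA runs at -57.9° + (180° − 94.3°) = 27.800° from the x-axis; with |MA| = 37.3, A = M + 37.3·(cos 27.800°, sin 27.800°) = (53.029, -14.540). MA is perpendicular to AH; with |AH| = 24.0 on the right of MA, H = A + 24.0·(0.46639, -0.88458) = (64.222, -35.770). Then cos ∠HAS = AH·AS / (|AH||AS|), giving 133.13°.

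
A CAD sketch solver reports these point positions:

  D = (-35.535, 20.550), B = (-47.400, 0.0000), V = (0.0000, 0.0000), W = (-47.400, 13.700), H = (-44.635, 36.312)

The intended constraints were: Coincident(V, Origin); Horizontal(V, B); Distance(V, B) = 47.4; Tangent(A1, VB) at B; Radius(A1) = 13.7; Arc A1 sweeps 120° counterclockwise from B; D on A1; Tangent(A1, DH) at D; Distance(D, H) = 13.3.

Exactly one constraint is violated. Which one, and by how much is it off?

Distance(D, H) = 13.3 — off by 4.90.

V = (0.00, 0.00) ✓; V.y = 0.00, B.y = 0.00 ✓; |VB| = 47.40 ✓; ∠(WB, BV) = 90.00° ✓; |WB| = 13.70 ✓; bearing(W→D) − bearing(W→B) = 120.0° ✓; |WD| = 13.70 ✓; ∠(WD, DH) = 90.00° ✓; |DH| = 18.20 ✗.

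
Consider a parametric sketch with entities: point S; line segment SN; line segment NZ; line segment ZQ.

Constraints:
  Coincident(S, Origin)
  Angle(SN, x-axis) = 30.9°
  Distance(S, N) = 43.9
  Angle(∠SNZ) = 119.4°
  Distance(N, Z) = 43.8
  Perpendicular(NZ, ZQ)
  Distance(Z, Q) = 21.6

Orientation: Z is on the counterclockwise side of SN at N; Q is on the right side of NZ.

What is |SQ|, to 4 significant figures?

88.61

∠SNZ = 119.4°, so NZ runs at 30.9° + (180° − 119.4°) = 91.50° from the x-axis; with |NZ| = 43.8, Z = N + 43.8·(cos 91.50°, sin 91.50°) = (36.52, 66.33). NZ is perpendicular to ZQ; with |ZQ| = 21.6 on the right of NZ, Q = Z + 21.6·(0.9997, 0.02618) = (58.12, 66.89). Then |SQ| = |Q − S| = 88.61.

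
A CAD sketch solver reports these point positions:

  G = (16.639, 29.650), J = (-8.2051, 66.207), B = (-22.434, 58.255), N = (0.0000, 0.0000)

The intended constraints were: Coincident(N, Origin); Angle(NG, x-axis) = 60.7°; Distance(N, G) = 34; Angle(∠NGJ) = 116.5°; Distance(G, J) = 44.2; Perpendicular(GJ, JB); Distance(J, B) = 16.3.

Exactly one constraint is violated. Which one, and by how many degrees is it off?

Perpendicular(GJ, JB) — off by 5.00°.

N = (0.00, 0.00) ✓; NG at 60.70° ✓; |NG| = 34.00 ✓; ∠NGJ = 116.5° ✓; |GJ| = 44.20 ✓; ∠(GJ, JB) = 85.00° ✗; |JB| = 16.30 ✓.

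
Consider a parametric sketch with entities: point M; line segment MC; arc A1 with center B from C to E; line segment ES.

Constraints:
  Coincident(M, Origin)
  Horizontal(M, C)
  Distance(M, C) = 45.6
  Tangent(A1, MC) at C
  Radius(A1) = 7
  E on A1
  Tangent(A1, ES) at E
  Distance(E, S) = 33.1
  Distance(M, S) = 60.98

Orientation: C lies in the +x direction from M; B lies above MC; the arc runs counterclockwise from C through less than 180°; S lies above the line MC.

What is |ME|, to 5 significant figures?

53.121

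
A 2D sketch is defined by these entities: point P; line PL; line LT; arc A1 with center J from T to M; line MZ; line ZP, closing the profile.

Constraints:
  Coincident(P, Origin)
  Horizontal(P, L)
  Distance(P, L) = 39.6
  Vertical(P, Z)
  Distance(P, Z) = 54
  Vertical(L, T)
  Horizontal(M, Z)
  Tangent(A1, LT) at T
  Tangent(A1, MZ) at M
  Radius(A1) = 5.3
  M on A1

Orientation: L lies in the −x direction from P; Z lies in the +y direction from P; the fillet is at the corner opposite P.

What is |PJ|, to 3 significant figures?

59.6

PZ is vertical with |PZ| = 54.0 and Z on the +y side, so Z = (0.00, 54.0). The virtual corner opposite P is at (-39.6, 54.0). Tangency of A1 to LT means the radius JT is perpendicular to LT and since A1 is tangent to MZ there, JM ⟂ MZ, with radius 5.3, so the center J sits 5.3 in from both sides at J = (-34.3, 48.7). Then |PJ| = |J − P| = 59.6.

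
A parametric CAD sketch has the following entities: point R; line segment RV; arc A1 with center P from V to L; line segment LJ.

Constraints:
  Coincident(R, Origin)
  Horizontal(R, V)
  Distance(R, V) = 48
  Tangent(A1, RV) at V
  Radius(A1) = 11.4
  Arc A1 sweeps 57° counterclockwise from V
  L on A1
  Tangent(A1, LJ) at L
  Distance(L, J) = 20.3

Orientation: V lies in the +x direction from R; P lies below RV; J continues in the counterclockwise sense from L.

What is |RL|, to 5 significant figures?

38.788

R is at the origin; RV is horizontal with |RV| = 48.0 and V on the +x side, so V = (48.000, 0.0000). Since A1 is tangent to RV there, PV ⟂ RV, so P = V + (0, -11.4) = (48.000, -11.400). On A1, V sits at bearing 90° from P; a 57° counterclockwise sweep puts L at bearing 147°, so L = P + 11.4·(cos 147°, sin 147°) = (38.439, -5.1911). Then |RL| = |L − R| = 38.788.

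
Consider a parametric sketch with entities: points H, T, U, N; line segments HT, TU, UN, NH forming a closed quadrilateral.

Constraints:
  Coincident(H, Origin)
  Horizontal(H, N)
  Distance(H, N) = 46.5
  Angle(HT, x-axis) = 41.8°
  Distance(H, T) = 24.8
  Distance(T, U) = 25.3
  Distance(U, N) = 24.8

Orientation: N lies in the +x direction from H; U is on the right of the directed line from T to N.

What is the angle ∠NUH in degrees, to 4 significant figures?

140.5°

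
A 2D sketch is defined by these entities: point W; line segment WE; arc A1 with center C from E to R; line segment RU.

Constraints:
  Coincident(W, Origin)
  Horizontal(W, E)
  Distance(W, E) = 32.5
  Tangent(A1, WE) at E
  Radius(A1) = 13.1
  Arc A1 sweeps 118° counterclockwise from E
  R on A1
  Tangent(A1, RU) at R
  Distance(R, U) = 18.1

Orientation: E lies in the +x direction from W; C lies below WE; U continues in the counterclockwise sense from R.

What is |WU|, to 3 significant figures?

45.9

W is at the origin; WE is horizontal with |WE| = 32.5 and E on the +x side, so E = (32.5, 0.00). Since A1 is tangent to WE there, CE ⟂ WE, so C = E + (0, -13.1) = (32.5, -13.1). On A1, E sits at bearing 90° from C; a 118° counterclockwise sweep puts R at bearing 208°, so R = C + 13.1·(cos 208°, sin 208°) = (20.9, -19.3). Tangency of A1 to RU means the radius CR is perpendicular to RU, so RU runs along (−sin 208°, cos 208°); with |RU| = 18.1, U = (29.4, -35.2). Then |WU| = |U − W| = 45.9.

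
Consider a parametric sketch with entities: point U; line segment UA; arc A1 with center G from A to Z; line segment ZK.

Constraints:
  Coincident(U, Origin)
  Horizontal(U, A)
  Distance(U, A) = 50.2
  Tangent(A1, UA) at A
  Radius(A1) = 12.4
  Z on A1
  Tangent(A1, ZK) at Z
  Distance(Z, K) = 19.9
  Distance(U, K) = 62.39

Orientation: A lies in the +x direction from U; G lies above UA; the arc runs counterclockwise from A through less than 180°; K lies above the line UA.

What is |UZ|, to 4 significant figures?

63.72

Checks: |GZ| = 12.40 ✓; ∠(GZ, ZK) = 90.00° ✓; |ZK| = 19.90 ✓; |UK| = 62.39 ✓.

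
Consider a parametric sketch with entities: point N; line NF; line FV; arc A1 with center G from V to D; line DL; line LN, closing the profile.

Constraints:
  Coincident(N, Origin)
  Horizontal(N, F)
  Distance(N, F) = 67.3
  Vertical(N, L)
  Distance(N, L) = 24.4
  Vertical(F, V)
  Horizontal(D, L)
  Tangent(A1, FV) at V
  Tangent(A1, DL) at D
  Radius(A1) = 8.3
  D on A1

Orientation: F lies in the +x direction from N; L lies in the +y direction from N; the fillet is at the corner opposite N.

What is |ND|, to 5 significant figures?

63.846

N is at the origin; NF is horizontal with |NF| = 67.3 and F on the +x side, so F = (67.300, 0.0000). N and L share the same x with |NL| = 24.4 and L on the +y side, so L = (0.0000, 24.400). The virtual corner opposite N is at (67.300, 24.400). A1 meets FV tangentially, so GV is at right angles to FV and tangency of A1 to DL means the radius GD is perpendicular to DL, with radius 8.3, so the center G sits 8.3 in from both sides at G = (59.000, 16.100). That places the tangent points at V = (67.300, 16.100) on FV and D = (59.000, 24.400) on DL. Then |ND| = |D − N| = 63.846.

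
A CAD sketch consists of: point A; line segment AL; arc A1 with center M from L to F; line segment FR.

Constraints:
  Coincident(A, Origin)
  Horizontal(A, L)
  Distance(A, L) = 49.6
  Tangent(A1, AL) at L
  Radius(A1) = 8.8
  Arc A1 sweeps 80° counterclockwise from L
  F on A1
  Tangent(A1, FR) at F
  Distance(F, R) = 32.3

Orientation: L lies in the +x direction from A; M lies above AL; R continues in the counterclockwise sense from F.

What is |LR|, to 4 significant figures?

41.61

A is at the origin; A and L share the same y with |AL| = 49.6 and L on the +x side, so L = (49.60, 0.000). A1 meets AL tangentially, so ML is at right angles to AL, so M = L + (0, 8.8) = (49.60, 8.800). On A1, L sits at bearing -90° from M; an 80° counterclockwise sweep puts F at bearing -10°, so F = M + 8.8·(cos -10°, sin -10°) = (58.27, 7.272). A1 meets FR tangentially, so MF is at right angles to FR, so FR runs along (−sin -10°, cos -10°); with |FR| = 32.3, R = (63.88, 39.08). Then |LR| = |R − L| = 41.61.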